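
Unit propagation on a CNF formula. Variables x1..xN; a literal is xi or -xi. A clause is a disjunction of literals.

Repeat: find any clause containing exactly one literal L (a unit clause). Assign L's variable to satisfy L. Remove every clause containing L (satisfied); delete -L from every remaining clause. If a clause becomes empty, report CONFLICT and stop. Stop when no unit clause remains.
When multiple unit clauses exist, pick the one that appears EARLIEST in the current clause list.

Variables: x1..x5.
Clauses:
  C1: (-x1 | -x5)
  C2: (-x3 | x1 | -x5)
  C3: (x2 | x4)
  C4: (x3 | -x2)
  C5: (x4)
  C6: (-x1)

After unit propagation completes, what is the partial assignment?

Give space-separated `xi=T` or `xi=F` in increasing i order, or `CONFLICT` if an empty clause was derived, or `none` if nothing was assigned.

Answer: x1=F x4=T

Derivation:
unit clause [4] forces x4=T; simplify:
  satisfied 2 clause(s); 4 remain; assigned so far: [4]
unit clause [-1] forces x1=F; simplify:
  drop 1 from [-3, 1, -5] -> [-3, -5]
  satisfied 2 clause(s); 2 remain; assigned so far: [1, 4]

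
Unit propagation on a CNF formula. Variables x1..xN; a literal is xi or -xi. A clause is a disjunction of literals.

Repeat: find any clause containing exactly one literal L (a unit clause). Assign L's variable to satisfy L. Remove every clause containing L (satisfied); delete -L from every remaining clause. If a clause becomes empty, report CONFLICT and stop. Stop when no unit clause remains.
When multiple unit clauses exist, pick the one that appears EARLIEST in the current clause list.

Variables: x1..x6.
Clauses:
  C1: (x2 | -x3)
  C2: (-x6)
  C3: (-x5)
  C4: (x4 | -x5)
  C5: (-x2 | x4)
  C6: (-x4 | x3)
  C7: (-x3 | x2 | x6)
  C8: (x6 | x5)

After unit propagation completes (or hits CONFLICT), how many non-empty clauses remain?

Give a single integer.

Answer: 4

Derivation:
unit clause [-6] forces x6=F; simplify:
  drop 6 from [-3, 2, 6] -> [-3, 2]
  drop 6 from [6, 5] -> [5]
  satisfied 1 clause(s); 7 remain; assigned so far: [6]
unit clause [-5] forces x5=F; simplify:
  drop 5 from [5] -> [] (empty!)
  satisfied 2 clause(s); 5 remain; assigned so far: [5, 6]
CONFLICT (empty clause)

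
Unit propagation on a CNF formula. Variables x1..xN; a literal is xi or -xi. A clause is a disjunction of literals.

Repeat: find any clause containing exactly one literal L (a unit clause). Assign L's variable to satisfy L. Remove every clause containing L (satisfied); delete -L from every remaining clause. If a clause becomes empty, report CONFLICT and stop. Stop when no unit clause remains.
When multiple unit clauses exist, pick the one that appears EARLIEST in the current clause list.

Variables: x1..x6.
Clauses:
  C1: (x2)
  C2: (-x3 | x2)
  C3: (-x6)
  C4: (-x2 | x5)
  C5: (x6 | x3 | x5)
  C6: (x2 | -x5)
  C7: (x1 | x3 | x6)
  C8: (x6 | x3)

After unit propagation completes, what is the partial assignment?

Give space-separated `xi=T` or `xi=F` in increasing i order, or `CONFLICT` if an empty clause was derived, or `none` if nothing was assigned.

unit clause [2] forces x2=T; simplify:
  drop -2 from [-2, 5] -> [5]
  satisfied 3 clause(s); 5 remain; assigned so far: [2]
unit clause [-6] forces x6=F; simplify:
  drop 6 from [6, 3, 5] -> [3, 5]
  drop 6 from [1, 3, 6] -> [1, 3]
  drop 6 from [6, 3] -> [3]
  satisfied 1 clause(s); 4 remain; assigned so far: [2, 6]
unit clause [5] forces x5=T; simplify:
  satisfied 2 clause(s); 2 remain; assigned so far: [2, 5, 6]
unit clause [3] forces x3=T; simplify:
  satisfied 2 clause(s); 0 remain; assigned so far: [2, 3, 5, 6]

Answer: x2=T x3=T x5=T x6=F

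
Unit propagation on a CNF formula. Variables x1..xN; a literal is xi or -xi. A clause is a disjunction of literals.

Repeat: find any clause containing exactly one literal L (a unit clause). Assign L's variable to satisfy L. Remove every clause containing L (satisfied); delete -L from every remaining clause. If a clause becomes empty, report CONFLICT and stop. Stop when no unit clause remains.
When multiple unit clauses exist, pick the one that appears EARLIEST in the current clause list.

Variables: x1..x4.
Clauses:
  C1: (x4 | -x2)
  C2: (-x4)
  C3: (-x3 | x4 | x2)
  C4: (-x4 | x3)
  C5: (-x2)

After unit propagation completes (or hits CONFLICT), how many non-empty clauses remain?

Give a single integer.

unit clause [-4] forces x4=F; simplify:
  drop 4 from [4, -2] -> [-2]
  drop 4 from [-3, 4, 2] -> [-3, 2]
  satisfied 2 clause(s); 3 remain; assigned so far: [4]
unit clause [-2] forces x2=F; simplify:
  drop 2 from [-3, 2] -> [-3]
  satisfied 2 clause(s); 1 remain; assigned so far: [2, 4]
unit clause [-3] forces x3=F; simplify:
  satisfied 1 clause(s); 0 remain; assigned so far: [2, 3, 4]

Answer: 0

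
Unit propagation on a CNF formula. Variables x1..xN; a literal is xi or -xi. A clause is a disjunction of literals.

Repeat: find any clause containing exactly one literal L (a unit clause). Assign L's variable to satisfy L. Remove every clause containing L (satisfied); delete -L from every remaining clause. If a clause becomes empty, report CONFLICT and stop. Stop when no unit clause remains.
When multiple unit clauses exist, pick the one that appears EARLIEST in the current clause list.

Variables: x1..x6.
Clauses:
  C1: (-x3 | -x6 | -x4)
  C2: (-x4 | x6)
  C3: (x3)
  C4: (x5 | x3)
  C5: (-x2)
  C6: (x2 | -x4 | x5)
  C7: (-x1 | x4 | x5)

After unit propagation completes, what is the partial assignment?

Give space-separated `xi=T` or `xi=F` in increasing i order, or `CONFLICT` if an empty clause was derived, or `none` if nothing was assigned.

Answer: x2=F x3=T

Derivation:
unit clause [3] forces x3=T; simplify:
  drop -3 from [-3, -6, -4] -> [-6, -4]
  satisfied 2 clause(s); 5 remain; assigned so far: [3]
unit clause [-2] forces x2=F; simplify:
  drop 2 from [2, -4, 5] -> [-4, 5]
  satisfied 1 clause(s); 4 remain; assigned so far: [2, 3]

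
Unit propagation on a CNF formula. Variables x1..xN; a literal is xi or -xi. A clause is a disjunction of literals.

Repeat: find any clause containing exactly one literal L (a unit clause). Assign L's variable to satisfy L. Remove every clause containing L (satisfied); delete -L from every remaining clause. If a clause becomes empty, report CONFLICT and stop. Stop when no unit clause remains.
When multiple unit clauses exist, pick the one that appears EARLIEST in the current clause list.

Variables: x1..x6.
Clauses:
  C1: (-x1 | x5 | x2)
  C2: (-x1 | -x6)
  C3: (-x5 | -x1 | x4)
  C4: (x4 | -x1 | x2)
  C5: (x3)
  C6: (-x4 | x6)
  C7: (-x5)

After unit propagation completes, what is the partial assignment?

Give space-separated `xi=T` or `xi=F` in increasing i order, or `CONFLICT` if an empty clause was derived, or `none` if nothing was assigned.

unit clause [3] forces x3=T; simplify:
  satisfied 1 clause(s); 6 remain; assigned so far: [3]
unit clause [-5] forces x5=F; simplify:
  drop 5 from [-1, 5, 2] -> [-1, 2]
  satisfied 2 clause(s); 4 remain; assigned so far: [3, 5]

Answer: x3=T x5=F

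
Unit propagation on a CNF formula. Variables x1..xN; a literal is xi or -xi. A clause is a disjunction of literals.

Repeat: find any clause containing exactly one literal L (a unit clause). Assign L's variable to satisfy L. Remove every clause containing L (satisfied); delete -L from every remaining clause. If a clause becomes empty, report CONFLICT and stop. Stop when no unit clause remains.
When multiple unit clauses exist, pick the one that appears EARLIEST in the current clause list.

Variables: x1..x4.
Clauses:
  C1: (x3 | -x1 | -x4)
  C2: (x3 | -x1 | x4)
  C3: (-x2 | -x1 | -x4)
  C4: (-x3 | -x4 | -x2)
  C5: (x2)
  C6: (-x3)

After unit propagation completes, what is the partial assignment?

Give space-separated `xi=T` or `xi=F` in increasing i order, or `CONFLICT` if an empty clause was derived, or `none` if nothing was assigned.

unit clause [2] forces x2=T; simplify:
  drop -2 from [-2, -1, -4] -> [-1, -4]
  drop -2 from [-3, -4, -2] -> [-3, -4]
  satisfied 1 clause(s); 5 remain; assigned so far: [2]
unit clause [-3] forces x3=F; simplify:
  drop 3 from [3, -1, -4] -> [-1, -4]
  drop 3 from [3, -1, 4] -> [-1, 4]
  satisfied 2 clause(s); 3 remain; assigned so far: [2, 3]

Answer: x2=T x3=F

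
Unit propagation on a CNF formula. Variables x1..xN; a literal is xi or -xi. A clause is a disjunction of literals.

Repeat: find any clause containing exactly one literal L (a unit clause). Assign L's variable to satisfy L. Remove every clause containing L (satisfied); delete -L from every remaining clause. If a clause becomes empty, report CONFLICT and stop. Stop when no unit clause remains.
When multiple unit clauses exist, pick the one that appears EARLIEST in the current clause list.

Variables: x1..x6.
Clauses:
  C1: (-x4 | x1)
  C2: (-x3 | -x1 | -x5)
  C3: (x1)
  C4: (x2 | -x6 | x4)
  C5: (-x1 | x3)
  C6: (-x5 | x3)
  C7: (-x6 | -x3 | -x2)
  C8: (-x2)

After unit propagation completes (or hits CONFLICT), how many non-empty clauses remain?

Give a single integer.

Answer: 1

Derivation:
unit clause [1] forces x1=T; simplify:
  drop -1 from [-3, -1, -5] -> [-3, -5]
  drop -1 from [-1, 3] -> [3]
  satisfied 2 clause(s); 6 remain; assigned so far: [1]
unit clause [3] forces x3=T; simplify:
  drop -3 from [-3, -5] -> [-5]
  drop -3 from [-6, -3, -2] -> [-6, -2]
  satisfied 2 clause(s); 4 remain; assigned so far: [1, 3]
unit clause [-5] forces x5=F; simplify:
  satisfied 1 clause(s); 3 remain; assigned so far: [1, 3, 5]
unit clause [-2] forces x2=F; simplify:
  drop 2 from [2, -6, 4] -> [-6, 4]
  satisfied 2 clause(s); 1 remain; assigned so far: [1, 2, 3, 5]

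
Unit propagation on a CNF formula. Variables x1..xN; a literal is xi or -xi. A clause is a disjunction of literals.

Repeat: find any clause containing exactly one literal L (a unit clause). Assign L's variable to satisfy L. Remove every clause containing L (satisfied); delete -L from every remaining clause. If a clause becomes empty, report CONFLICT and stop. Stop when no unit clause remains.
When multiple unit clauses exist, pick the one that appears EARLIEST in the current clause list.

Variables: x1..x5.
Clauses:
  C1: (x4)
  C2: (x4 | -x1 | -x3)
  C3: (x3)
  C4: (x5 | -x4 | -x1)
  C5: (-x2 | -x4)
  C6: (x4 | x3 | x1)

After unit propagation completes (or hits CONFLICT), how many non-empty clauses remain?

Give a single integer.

unit clause [4] forces x4=T; simplify:
  drop -4 from [5, -4, -1] -> [5, -1]
  drop -4 from [-2, -4] -> [-2]
  satisfied 3 clause(s); 3 remain; assigned so far: [4]
unit clause [3] forces x3=T; simplify:
  satisfied 1 clause(s); 2 remain; assigned so far: [3, 4]
unit clause [-2] forces x2=F; simplify:
  satisfied 1 clause(s); 1 remain; assigned so far: [2, 3, 4]

Answer: 1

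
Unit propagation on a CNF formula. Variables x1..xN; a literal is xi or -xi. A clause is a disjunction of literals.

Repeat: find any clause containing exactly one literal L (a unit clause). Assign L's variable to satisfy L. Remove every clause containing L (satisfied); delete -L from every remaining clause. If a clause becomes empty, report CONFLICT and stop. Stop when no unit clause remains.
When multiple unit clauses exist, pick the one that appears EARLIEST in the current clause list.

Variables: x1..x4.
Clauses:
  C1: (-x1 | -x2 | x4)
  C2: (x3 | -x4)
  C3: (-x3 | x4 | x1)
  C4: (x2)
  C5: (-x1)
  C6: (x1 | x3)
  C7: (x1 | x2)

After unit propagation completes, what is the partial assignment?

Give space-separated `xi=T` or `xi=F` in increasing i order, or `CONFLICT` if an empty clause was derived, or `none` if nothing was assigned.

unit clause [2] forces x2=T; simplify:
  drop -2 from [-1, -2, 4] -> [-1, 4]
  satisfied 2 clause(s); 5 remain; assigned so far: [2]
unit clause [-1] forces x1=F; simplify:
  drop 1 from [-3, 4, 1] -> [-3, 4]
  drop 1 from [1, 3] -> [3]
  satisfied 2 clause(s); 3 remain; assigned so far: [1, 2]
unit clause [3] forces x3=T; simplify:
  drop -3 from [-3, 4] -> [4]
  satisfied 2 clause(s); 1 remain; assigned so far: [1, 2, 3]
unit clause [4] forces x4=T; simplify:
  satisfied 1 clause(s); 0 remain; assigned so far: [1, 2, 3, 4]

Answer: x1=F x2=T x3=T x4=T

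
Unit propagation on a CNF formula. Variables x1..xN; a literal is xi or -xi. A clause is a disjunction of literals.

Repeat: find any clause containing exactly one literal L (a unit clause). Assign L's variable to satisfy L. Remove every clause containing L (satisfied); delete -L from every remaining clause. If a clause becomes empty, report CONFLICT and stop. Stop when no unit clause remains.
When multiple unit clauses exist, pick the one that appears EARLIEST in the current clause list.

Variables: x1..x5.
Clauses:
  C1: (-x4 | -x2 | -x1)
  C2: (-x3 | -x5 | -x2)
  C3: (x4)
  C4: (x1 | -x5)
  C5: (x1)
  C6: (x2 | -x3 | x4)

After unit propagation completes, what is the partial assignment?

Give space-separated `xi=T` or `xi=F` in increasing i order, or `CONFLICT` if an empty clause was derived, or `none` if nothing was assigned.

unit clause [4] forces x4=T; simplify:
  drop -4 from [-4, -2, -1] -> [-2, -1]
  satisfied 2 clause(s); 4 remain; assigned so far: [4]
unit clause [1] forces x1=T; simplify:
  drop -1 from [-2, -1] -> [-2]
  satisfied 2 clause(s); 2 remain; assigned so far: [1, 4]
unit clause [-2] forces x2=F; simplify:
  satisfied 2 clause(s); 0 remain; assigned so far: [1, 2, 4]

Answer: x1=T x2=F x4=T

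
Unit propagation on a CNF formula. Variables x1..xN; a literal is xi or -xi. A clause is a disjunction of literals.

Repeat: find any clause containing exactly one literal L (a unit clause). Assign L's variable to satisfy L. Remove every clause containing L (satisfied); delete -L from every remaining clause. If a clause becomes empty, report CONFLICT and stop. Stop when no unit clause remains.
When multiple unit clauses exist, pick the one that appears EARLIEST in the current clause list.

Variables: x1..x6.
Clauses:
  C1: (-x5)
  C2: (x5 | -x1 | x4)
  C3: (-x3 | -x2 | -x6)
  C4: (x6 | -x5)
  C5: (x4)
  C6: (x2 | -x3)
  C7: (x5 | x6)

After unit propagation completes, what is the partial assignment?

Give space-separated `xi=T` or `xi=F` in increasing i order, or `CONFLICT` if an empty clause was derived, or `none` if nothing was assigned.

Answer: x4=T x5=F x6=T

Derivation:
unit clause [-5] forces x5=F; simplify:
  drop 5 from [5, -1, 4] -> [-1, 4]
  drop 5 from [5, 6] -> [6]
  satisfied 2 clause(s); 5 remain; assigned so far: [5]
unit clause [4] forces x4=T; simplify:
  satisfied 2 clause(s); 3 remain; assigned so far: [4, 5]
unit clause [6] forces x6=T; simplify:
  drop -6 from [-3, -2, -6] -> [-3, -2]
  satisfied 1 clause(s); 2 remain; assigned so far: [4, 5, 6]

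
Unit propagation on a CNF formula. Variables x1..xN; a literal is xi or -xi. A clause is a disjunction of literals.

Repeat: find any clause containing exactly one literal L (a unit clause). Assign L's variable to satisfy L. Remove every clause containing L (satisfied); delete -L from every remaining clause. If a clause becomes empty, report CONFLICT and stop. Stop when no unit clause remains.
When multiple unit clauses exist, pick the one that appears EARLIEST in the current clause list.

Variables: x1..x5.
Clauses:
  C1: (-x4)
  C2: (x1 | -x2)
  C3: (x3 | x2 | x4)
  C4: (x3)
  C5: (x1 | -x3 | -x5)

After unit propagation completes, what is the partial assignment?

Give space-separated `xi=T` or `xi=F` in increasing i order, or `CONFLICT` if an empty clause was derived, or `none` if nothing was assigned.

Answer: x3=T x4=F

Derivation:
unit clause [-4] forces x4=F; simplify:
  drop 4 from [3, 2, 4] -> [3, 2]
  satisfied 1 clause(s); 4 remain; assigned so far: [4]
unit clause [3] forces x3=T; simplify:
  drop -3 from [1, -3, -5] -> [1, -5]
  satisfied 2 clause(s); 2 remain; assigned so far: [3, 4]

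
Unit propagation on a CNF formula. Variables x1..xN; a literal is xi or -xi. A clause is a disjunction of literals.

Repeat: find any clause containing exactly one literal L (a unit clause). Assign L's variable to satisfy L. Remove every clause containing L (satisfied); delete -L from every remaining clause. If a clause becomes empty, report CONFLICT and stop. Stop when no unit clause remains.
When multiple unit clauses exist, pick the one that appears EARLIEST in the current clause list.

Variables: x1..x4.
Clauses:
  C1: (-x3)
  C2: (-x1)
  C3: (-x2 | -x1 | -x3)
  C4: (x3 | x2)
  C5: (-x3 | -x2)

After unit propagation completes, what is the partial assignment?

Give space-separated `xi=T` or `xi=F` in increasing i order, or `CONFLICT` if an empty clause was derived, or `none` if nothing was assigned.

Answer: x1=F x2=T x3=F

Derivation:
unit clause [-3] forces x3=F; simplify:
  drop 3 from [3, 2] -> [2]
  satisfied 3 clause(s); 2 remain; assigned so far: [3]
unit clause [-1] forces x1=F; simplify:
  satisfied 1 clause(s); 1 remain; assigned so far: [1, 3]
unit clause [2] forces x2=T; simplify:
  satisfied 1 clause(s); 0 remain; assigned so far: [1, 2, 3]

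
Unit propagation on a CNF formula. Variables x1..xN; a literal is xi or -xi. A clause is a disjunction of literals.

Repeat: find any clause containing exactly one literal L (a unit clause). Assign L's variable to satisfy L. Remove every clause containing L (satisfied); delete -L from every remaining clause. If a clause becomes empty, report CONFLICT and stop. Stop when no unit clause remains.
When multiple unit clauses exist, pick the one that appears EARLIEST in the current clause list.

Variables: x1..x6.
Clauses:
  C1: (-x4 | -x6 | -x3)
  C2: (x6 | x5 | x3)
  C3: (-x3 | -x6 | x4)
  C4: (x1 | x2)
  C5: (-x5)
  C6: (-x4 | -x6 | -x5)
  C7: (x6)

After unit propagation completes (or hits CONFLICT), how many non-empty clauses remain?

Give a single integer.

Answer: 3

Derivation:
unit clause [-5] forces x5=F; simplify:
  drop 5 from [6, 5, 3] -> [6, 3]
  satisfied 2 clause(s); 5 remain; assigned so far: [5]
unit clause [6] forces x6=T; simplify:
  drop -6 from [-4, -6, -3] -> [-4, -3]
  drop -6 from [-3, -6, 4] -> [-3, 4]
  satisfied 2 clause(s); 3 remain; assigned so far: [5, 6]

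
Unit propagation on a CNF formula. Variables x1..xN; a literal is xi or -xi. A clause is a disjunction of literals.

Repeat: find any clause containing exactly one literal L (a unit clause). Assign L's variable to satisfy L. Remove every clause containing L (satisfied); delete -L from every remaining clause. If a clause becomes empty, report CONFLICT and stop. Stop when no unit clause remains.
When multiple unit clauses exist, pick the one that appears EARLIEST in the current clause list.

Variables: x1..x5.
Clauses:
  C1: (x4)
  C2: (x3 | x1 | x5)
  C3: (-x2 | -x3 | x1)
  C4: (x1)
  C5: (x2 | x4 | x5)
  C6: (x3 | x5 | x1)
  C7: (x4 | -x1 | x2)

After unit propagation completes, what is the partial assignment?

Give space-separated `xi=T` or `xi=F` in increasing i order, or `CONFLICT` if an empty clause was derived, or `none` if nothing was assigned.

unit clause [4] forces x4=T; simplify:
  satisfied 3 clause(s); 4 remain; assigned so far: [4]
unit clause [1] forces x1=T; simplify:
  satisfied 4 clause(s); 0 remain; assigned so far: [1, 4]

Answer: x1=T x4=T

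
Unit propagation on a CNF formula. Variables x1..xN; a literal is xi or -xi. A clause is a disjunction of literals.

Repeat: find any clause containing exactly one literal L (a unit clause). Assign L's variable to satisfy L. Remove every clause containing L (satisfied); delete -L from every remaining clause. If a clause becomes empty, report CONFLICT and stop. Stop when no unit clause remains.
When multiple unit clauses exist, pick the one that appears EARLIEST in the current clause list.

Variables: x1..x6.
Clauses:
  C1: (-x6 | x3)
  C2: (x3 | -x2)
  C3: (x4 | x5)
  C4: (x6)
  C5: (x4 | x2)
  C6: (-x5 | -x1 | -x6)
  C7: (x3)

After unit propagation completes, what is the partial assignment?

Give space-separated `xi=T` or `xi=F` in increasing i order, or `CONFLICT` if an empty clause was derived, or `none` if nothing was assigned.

Answer: x3=T x6=T

Derivation:
unit clause [6] forces x6=T; simplify:
  drop -6 from [-6, 3] -> [3]
  drop -6 from [-5, -1, -6] -> [-5, -1]
  satisfied 1 clause(s); 6 remain; assigned so far: [6]
unit clause [3] forces x3=T; simplify:
  satisfied 3 clause(s); 3 remain; assigned so far: [3, 6]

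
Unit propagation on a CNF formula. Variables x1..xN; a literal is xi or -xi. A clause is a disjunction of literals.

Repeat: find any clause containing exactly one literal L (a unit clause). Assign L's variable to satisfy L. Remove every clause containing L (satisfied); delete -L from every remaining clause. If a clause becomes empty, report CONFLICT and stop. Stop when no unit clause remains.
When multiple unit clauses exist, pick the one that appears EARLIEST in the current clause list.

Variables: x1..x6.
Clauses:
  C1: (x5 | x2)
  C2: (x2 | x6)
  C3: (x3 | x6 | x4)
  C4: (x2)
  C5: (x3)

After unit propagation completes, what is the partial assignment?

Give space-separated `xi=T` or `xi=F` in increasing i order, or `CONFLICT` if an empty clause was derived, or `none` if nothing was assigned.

Answer: x2=T x3=T

Derivation:
unit clause [2] forces x2=T; simplify:
  satisfied 3 clause(s); 2 remain; assigned so far: [2]
unit clause [3] forces x3=T; simplify:
  satisfied 2 clause(s); 0 remain; assigned so far: [2, 3]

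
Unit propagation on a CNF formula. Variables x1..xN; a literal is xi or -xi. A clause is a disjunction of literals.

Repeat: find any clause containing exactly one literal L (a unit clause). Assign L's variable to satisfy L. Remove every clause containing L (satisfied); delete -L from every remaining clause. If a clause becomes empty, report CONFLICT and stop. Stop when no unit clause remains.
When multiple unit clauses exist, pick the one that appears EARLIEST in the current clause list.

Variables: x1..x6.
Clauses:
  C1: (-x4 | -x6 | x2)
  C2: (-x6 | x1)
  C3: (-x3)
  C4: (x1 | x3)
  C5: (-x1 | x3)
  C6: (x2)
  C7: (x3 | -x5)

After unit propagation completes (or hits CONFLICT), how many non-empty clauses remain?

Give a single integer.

Answer: 3

Derivation:
unit clause [-3] forces x3=F; simplify:
  drop 3 from [1, 3] -> [1]
  drop 3 from [-1, 3] -> [-1]
  drop 3 from [3, -5] -> [-5]
  satisfied 1 clause(s); 6 remain; assigned so far: [3]
unit clause [1] forces x1=T; simplify:
  drop -1 from [-1] -> [] (empty!)
  satisfied 2 clause(s); 4 remain; assigned so far: [1, 3]
CONFLICT (empty clause)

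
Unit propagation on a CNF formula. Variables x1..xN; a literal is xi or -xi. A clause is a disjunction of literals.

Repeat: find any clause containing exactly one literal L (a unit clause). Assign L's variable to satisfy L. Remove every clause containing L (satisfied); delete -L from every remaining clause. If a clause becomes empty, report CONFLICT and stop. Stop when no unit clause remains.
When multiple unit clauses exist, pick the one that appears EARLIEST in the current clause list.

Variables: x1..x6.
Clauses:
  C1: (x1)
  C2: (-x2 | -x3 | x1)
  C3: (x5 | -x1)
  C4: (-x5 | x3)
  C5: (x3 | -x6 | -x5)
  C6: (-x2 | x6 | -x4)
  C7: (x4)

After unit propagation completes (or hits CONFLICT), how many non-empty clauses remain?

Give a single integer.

Answer: 1

Derivation:
unit clause [1] forces x1=T; simplify:
  drop -1 from [5, -1] -> [5]
  satisfied 2 clause(s); 5 remain; assigned so far: [1]
unit clause [5] forces x5=T; simplify:
  drop -5 from [-5, 3] -> [3]
  drop -5 from [3, -6, -5] -> [3, -6]
  satisfied 1 clause(s); 4 remain; assigned so far: [1, 5]
unit clause [3] forces x3=T; simplify:
  satisfied 2 clause(s); 2 remain; assigned so far: [1, 3, 5]
unit clause [4] forces x4=T; simplify:
  drop -4 from [-2, 6, -4] -> [-2, 6]
  satisfied 1 clause(s); 1 remain; assigned so far: [1, 3, 4, 5]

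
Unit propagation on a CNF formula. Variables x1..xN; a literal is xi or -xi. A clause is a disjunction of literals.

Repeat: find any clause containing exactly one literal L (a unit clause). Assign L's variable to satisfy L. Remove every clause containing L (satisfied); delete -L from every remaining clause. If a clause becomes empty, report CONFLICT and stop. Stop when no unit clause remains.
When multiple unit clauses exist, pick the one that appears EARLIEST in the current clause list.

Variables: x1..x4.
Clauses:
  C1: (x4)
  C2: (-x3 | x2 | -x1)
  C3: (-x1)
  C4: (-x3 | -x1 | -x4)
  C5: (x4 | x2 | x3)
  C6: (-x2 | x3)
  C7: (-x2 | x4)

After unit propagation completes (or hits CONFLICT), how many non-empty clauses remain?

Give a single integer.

Answer: 1

Derivation:
unit clause [4] forces x4=T; simplify:
  drop -4 from [-3, -1, -4] -> [-3, -1]
  satisfied 3 clause(s); 4 remain; assigned so far: [4]
unit clause [-1] forces x1=F; simplify:
  satisfied 3 clause(s); 1 remain; assigned so far: [1, 4]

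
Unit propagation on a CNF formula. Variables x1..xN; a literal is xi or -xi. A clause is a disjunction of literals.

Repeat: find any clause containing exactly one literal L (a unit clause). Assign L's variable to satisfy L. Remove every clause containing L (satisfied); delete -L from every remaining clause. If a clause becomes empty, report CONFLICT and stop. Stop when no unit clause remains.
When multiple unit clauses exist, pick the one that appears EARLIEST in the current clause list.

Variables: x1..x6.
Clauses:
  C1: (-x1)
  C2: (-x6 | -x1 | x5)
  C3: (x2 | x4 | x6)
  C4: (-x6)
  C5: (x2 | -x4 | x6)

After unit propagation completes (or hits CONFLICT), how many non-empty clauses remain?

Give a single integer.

unit clause [-1] forces x1=F; simplify:
  satisfied 2 clause(s); 3 remain; assigned so far: [1]
unit clause [-6] forces x6=F; simplify:
  drop 6 from [2, 4, 6] -> [2, 4]
  drop 6 from [2, -4, 6] -> [2, -4]
  satisfied 1 clause(s); 2 remain; assigned so far: [1, 6]

Answer: 2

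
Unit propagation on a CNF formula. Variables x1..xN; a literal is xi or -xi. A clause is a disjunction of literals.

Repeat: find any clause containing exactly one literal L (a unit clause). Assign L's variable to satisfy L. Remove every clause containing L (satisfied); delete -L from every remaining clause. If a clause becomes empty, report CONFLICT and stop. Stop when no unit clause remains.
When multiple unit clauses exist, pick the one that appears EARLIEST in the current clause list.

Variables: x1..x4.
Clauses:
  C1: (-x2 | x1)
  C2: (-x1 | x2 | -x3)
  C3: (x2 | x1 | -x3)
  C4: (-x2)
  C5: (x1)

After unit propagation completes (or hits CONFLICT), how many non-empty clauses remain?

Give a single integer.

Answer: 0

Derivation:
unit clause [-2] forces x2=F; simplify:
  drop 2 from [-1, 2, -3] -> [-1, -3]
  drop 2 from [2, 1, -3] -> [1, -3]
  satisfied 2 clause(s); 3 remain; assigned so far: [2]
unit clause [1] forces x1=T; simplify:
  drop -1 from [-1, -3] -> [-3]
  satisfied 2 clause(s); 1 remain; assigned so far: [1, 2]
unit clause [-3] forces x3=F; simplify:
  satisfied 1 clause(s); 0 remain; assigned so far: [1, 2, 3]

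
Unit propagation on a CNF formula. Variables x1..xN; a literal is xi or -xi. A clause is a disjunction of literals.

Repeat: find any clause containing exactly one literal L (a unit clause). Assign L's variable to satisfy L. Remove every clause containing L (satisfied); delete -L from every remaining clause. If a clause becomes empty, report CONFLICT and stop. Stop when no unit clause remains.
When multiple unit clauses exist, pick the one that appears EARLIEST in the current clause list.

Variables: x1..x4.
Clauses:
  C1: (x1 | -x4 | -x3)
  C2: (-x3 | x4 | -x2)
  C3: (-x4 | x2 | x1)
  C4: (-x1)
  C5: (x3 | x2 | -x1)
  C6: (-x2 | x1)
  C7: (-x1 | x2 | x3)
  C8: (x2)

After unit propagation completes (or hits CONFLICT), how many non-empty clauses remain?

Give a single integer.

Answer: 2

Derivation:
unit clause [-1] forces x1=F; simplify:
  drop 1 from [1, -4, -3] -> [-4, -3]
  drop 1 from [-4, 2, 1] -> [-4, 2]
  drop 1 from [-2, 1] -> [-2]
  satisfied 3 clause(s); 5 remain; assigned so far: [1]
unit clause [-2] forces x2=F; simplify:
  drop 2 from [-4, 2] -> [-4]
  drop 2 from [2] -> [] (empty!)
  satisfied 2 clause(s); 3 remain; assigned so far: [1, 2]
CONFLICT (empty clause)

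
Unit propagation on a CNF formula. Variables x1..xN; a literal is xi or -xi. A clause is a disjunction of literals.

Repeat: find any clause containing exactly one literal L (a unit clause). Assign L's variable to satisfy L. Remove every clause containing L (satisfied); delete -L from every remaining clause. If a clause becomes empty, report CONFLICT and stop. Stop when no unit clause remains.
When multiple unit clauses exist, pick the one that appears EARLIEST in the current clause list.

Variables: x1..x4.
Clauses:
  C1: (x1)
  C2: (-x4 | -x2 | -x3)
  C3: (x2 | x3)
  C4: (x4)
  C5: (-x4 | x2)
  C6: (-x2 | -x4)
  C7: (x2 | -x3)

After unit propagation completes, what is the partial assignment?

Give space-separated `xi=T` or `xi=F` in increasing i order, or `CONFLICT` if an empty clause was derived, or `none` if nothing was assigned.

unit clause [1] forces x1=T; simplify:
  satisfied 1 clause(s); 6 remain; assigned so far: [1]
unit clause [4] forces x4=T; simplify:
  drop -4 from [-4, -2, -3] -> [-2, -3]
  drop -4 from [-4, 2] -> [2]
  drop -4 from [-2, -4] -> [-2]
  satisfied 1 clause(s); 5 remain; assigned so far: [1, 4]
unit clause [2] forces x2=T; simplify:
  drop -2 from [-2, -3] -> [-3]
  drop -2 from [-2] -> [] (empty!)
  satisfied 3 clause(s); 2 remain; assigned so far: [1, 2, 4]
CONFLICT (empty clause)

Answer: CONFLICT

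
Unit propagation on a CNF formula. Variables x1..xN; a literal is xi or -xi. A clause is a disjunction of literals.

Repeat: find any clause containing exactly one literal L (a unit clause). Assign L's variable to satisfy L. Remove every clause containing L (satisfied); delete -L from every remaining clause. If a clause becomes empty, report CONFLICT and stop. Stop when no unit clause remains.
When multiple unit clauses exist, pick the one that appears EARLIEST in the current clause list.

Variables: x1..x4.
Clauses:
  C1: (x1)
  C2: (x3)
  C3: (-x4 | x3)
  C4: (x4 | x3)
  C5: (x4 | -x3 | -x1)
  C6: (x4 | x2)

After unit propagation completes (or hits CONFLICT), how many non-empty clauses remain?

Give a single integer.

unit clause [1] forces x1=T; simplify:
  drop -1 from [4, -3, -1] -> [4, -3]
  satisfied 1 clause(s); 5 remain; assigned so far: [1]
unit clause [3] forces x3=T; simplify:
  drop -3 from [4, -3] -> [4]
  satisfied 3 clause(s); 2 remain; assigned so far: [1, 3]
unit clause [4] forces x4=T; simplify:
  satisfied 2 clause(s); 0 remain; assigned so far: [1, 3, 4]

Answer: 0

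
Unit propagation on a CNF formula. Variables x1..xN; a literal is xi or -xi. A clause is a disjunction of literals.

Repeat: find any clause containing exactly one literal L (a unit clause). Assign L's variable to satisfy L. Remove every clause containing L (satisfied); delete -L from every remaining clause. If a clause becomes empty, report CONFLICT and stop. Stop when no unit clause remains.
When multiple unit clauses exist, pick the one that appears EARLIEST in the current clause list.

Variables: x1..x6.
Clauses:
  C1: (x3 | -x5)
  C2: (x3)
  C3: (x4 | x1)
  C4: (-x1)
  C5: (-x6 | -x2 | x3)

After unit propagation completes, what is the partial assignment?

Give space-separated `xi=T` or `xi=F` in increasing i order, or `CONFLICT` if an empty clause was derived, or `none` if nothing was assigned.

Answer: x1=F x3=T x4=T

Derivation:
unit clause [3] forces x3=T; simplify:
  satisfied 3 clause(s); 2 remain; assigned so far: [3]
unit clause [-1] forces x1=F; simplify:
  drop 1 from [4, 1] -> [4]
  satisfied 1 clause(s); 1 remain; assigned so far: [1, 3]
unit clause [4] forces x4=T; simplify:
  satisfied 1 clause(s); 0 remain; assigned so far: [1, 3, 4]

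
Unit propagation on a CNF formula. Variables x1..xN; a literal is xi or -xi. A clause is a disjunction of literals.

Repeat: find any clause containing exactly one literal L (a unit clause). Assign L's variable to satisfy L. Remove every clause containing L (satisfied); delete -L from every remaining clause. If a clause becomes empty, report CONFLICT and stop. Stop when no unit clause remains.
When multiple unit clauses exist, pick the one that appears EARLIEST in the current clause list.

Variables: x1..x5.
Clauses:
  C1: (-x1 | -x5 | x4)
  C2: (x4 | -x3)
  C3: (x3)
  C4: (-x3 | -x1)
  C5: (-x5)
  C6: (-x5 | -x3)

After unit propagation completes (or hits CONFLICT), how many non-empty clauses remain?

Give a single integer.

unit clause [3] forces x3=T; simplify:
  drop -3 from [4, -3] -> [4]
  drop -3 from [-3, -1] -> [-1]
  drop -3 from [-5, -3] -> [-5]
  satisfied 1 clause(s); 5 remain; assigned so far: [3]
unit clause [4] forces x4=T; simplify:
  satisfied 2 clause(s); 3 remain; assigned so far: [3, 4]
unit clause [-1] forces x1=F; simplify:
  satisfied 1 clause(s); 2 remain; assigned so far: [1, 3, 4]
unit clause [-5] forces x5=F; simplify:
  satisfied 2 clause(s); 0 remain; assigned so far: [1, 3, 4, 5]

Answer: 0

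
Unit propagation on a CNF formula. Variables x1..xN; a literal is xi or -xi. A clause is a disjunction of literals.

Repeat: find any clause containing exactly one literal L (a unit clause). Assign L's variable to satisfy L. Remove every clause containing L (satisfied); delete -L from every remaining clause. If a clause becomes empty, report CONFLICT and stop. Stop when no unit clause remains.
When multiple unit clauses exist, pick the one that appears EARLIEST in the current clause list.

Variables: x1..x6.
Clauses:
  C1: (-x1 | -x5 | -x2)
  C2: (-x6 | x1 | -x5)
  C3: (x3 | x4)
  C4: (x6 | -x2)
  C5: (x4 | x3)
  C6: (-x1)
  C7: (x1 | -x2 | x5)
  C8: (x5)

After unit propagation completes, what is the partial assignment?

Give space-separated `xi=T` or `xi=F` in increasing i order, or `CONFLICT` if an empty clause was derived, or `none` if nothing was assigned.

unit clause [-1] forces x1=F; simplify:
  drop 1 from [-6, 1, -5] -> [-6, -5]
  drop 1 from [1, -2, 5] -> [-2, 5]
  satisfied 2 clause(s); 6 remain; assigned so far: [1]
unit clause [5] forces x5=T; simplify:
  drop -5 from [-6, -5] -> [-6]
  satisfied 2 clause(s); 4 remain; assigned so far: [1, 5]
unit clause [-6] forces x6=F; simplify:
  drop 6 from [6, -2] -> [-2]
  satisfied 1 clause(s); 3 remain; assigned so far: [1, 5, 6]
unit clause [-2] forces x2=F; simplify:
  satisfied 1 clause(s); 2 remain; assigned so far: [1, 2, 5, 6]

Answer: x1=F x2=F x5=T x6=F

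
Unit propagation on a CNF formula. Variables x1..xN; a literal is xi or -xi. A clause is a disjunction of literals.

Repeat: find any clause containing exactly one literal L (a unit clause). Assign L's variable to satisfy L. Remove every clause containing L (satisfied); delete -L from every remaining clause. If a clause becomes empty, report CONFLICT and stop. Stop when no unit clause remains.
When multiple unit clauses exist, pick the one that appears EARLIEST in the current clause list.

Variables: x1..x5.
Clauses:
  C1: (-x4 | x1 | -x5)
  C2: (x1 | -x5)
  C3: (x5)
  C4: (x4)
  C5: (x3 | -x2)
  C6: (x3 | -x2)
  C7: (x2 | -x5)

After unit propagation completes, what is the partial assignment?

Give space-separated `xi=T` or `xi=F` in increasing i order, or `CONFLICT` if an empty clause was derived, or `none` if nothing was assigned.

Answer: x1=T x2=T x3=T x4=T x5=T

Derivation:
unit clause [5] forces x5=T; simplify:
  drop -5 from [-4, 1, -5] -> [-4, 1]
  drop -5 from [1, -5] -> [1]
  drop -5 from [2, -5] -> [2]
  satisfied 1 clause(s); 6 remain; assigned so far: [5]
unit clause [1] forces x1=T; simplify:
  satisfied 2 clause(s); 4 remain; assigned so far: [1, 5]
unit clause [4] forces x4=T; simplify:
  satisfied 1 clause(s); 3 remain; assigned so far: [1, 4, 5]
unit clause [2] forces x2=T; simplify:
  drop -2 from [3, -2] -> [3]
  drop -2 from [3, -2] -> [3]
  satisfied 1 clause(s); 2 remain; assigned so far: [1, 2, 4, 5]
unit clause [3] forces x3=T; simplify:
  satisfied 2 clause(s); 0 remain; assigned so far: [1, 2, 3, 4, 5]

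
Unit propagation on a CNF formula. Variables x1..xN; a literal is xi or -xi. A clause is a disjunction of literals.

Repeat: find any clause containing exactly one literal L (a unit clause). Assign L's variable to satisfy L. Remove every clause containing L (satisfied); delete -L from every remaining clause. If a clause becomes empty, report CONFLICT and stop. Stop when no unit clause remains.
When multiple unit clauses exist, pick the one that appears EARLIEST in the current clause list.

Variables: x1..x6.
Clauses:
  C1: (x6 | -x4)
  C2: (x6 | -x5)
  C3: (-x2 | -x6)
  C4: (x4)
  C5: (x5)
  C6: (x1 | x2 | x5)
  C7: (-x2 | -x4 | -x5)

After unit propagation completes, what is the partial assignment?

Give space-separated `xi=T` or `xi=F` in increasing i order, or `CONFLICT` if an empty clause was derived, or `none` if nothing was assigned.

Answer: x2=F x4=T x5=T x6=T

Derivation:
unit clause [4] forces x4=T; simplify:
  drop -4 from [6, -4] -> [6]
  drop -4 from [-2, -4, -5] -> [-2, -5]
  satisfied 1 clause(s); 6 remain; assigned so far: [4]
unit clause [6] forces x6=T; simplify:
  drop -6 from [-2, -6] -> [-2]
  satisfied 2 clause(s); 4 remain; assigned so far: [4, 6]
unit clause [-2] forces x2=F; simplify:
  drop 2 from [1, 2, 5] -> [1, 5]
  satisfied 2 clause(s); 2 remain; assigned so far: [2, 4, 6]
unit clause [5] forces x5=T; simplify:
  satisfied 2 clause(s); 0 remain; assigned so far: [2, 4, 5, 6]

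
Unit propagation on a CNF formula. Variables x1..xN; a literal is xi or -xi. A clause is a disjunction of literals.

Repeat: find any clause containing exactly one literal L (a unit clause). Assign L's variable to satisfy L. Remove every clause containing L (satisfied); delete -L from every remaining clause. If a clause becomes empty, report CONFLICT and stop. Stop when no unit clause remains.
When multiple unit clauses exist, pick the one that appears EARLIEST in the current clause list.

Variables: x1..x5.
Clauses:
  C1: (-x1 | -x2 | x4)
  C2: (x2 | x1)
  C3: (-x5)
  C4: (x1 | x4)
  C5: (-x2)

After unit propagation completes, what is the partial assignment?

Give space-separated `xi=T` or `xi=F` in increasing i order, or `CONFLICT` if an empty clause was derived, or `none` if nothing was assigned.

unit clause [-5] forces x5=F; simplify:
  satisfied 1 clause(s); 4 remain; assigned so far: [5]
unit clause [-2] forces x2=F; simplify:
  drop 2 from [2, 1] -> [1]
  satisfied 2 clause(s); 2 remain; assigned so far: [2, 5]
unit clause [1] forces x1=T; simplify:
  satisfied 2 clause(s); 0 remain; assigned so far: [1, 2, 5]

Answer: x1=T x2=F x5=F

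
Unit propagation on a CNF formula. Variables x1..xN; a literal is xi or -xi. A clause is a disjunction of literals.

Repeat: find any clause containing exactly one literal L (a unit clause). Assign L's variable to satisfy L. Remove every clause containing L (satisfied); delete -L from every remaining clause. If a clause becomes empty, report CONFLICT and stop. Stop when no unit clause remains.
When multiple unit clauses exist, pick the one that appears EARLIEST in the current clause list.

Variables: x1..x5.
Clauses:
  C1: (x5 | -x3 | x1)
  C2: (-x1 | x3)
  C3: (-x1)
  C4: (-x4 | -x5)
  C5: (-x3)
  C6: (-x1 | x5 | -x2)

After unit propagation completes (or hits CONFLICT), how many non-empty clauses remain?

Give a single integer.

unit clause [-1] forces x1=F; simplify:
  drop 1 from [5, -3, 1] -> [5, -3]
  satisfied 3 clause(s); 3 remain; assigned so far: [1]
unit clause [-3] forces x3=F; simplify:
  satisfied 2 clause(s); 1 remain; assigned so far: [1, 3]

Answer: 1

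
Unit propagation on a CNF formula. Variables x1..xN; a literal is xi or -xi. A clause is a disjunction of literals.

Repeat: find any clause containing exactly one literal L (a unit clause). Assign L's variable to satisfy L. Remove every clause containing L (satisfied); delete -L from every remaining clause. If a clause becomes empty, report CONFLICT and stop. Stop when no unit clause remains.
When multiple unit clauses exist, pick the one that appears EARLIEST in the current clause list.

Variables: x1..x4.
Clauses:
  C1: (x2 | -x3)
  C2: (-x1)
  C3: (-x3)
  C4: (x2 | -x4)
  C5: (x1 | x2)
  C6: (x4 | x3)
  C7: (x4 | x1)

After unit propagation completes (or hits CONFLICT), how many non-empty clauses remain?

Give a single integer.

unit clause [-1] forces x1=F; simplify:
  drop 1 from [1, 2] -> [2]
  drop 1 from [4, 1] -> [4]
  satisfied 1 clause(s); 6 remain; assigned so far: [1]
unit clause [-3] forces x3=F; simplify:
  drop 3 from [4, 3] -> [4]
  satisfied 2 clause(s); 4 remain; assigned so far: [1, 3]
unit clause [2] forces x2=T; simplify:
  satisfied 2 clause(s); 2 remain; assigned so far: [1, 2, 3]
unit clause [4] forces x4=T; simplify:
  satisfied 2 clause(s); 0 remain; assigned so far: [1, 2, 3, 4]

Answer: 0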